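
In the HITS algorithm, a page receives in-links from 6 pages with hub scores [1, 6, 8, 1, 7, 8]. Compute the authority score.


Authority = sum of hub scores of in-linkers
In-link 1: hub score = 1
In-link 2: hub score = 6
In-link 3: hub score = 8
In-link 4: hub score = 1
In-link 5: hub score = 7
In-link 6: hub score = 8
Authority = 1 + 6 + 8 + 1 + 7 + 8 = 31

31


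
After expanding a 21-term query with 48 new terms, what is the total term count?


Original terms: 21
Expansion terms: 48
Total = 21 + 48 = 69

69


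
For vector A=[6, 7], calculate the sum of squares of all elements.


|A|^2 = sum of squared components
A[0]^2 = 6^2 = 36
A[1]^2 = 7^2 = 49
Sum = 36 + 49 = 85

85


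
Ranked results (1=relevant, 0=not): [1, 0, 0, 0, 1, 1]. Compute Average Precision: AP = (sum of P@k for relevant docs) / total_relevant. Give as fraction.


Computing P@k for each relevant position:
Position 1: relevant, P@1 = 1/1 = 1
Position 2: not relevant
Position 3: not relevant
Position 4: not relevant
Position 5: relevant, P@5 = 2/5 = 2/5
Position 6: relevant, P@6 = 3/6 = 1/2
Sum of P@k = 1 + 2/5 + 1/2 = 19/10
AP = 19/10 / 3 = 19/30

19/30


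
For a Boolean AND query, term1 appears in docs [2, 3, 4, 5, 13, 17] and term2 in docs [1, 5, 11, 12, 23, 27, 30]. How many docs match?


Boolean AND: find intersection of posting lists
term1 docs: [2, 3, 4, 5, 13, 17]
term2 docs: [1, 5, 11, 12, 23, 27, 30]
Intersection: [5]
|intersection| = 1

1


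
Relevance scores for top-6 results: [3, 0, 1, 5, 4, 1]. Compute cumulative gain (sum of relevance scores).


Cumulative Gain = sum of relevance scores
Position 1: rel=3, running sum=3
Position 2: rel=0, running sum=3
Position 3: rel=1, running sum=4
Position 4: rel=5, running sum=9
Position 5: rel=4, running sum=13
Position 6: rel=1, running sum=14
CG = 14

14


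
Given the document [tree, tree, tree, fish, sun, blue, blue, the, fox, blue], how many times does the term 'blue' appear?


Document has 10 words
Scanning for 'blue':
Found at positions: [5, 6, 9]
Count = 3

3


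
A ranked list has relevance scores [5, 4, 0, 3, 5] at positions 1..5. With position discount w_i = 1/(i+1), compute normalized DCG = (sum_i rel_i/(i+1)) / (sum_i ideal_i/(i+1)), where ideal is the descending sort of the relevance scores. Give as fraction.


Position discount weights w_i = 1/(i+1) for i=1..5:
Weights = [1/2, 1/3, 1/4, 1/5, 1/6]
Actual relevance: [5, 4, 0, 3, 5]
DCG = 5/2 + 4/3 + 0/4 + 3/5 + 5/6 = 79/15
Ideal relevance (sorted desc): [5, 5, 4, 3, 0]
Ideal DCG = 5/2 + 5/3 + 4/4 + 3/5 + 0/6 = 173/30
nDCG = DCG / ideal_DCG = 79/15 / 173/30 = 158/173

158/173


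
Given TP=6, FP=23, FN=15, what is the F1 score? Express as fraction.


F1 = 2 * P * R / (P + R)
P = TP/(TP+FP) = 6/29 = 6/29
R = TP/(TP+FN) = 6/21 = 2/7
2 * P * R = 2 * 6/29 * 2/7 = 24/203
P + R = 6/29 + 2/7 = 100/203
F1 = 24/203 / 100/203 = 6/25

6/25


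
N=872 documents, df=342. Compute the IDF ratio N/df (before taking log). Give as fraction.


IDF ratio = N / df
= 872 / 342
= 436/171

436/171


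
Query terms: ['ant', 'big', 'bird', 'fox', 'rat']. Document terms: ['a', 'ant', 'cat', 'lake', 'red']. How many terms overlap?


Query terms: ['ant', 'big', 'bird', 'fox', 'rat']
Document terms: ['a', 'ant', 'cat', 'lake', 'red']
Common terms: ['ant']
Overlap count = 1

1


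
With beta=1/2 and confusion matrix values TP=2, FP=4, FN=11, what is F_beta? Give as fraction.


P = TP/(TP+FP) = 2/6 = 1/3
R = TP/(TP+FN) = 2/13 = 2/13
beta^2 = 1/2^2 = 1/4
(1 + beta^2) = 5/4
Numerator = (1+beta^2)*P*R = 5/78
Denominator = beta^2*P + R = 1/12 + 2/13 = 37/156
F_beta = 10/37

10/37


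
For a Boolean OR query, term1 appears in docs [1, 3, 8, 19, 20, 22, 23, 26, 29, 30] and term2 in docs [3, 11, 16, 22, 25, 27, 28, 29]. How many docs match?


Boolean OR: find union of posting lists
term1 docs: [1, 3, 8, 19, 20, 22, 23, 26, 29, 30]
term2 docs: [3, 11, 16, 22, 25, 27, 28, 29]
Union: [1, 3, 8, 11, 16, 19, 20, 22, 23, 25, 26, 27, 28, 29, 30]
|union| = 15

15


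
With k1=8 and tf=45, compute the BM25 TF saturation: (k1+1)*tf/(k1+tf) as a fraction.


BM25 TF component = (k1+1)*tf / (k1+tf)
k1 = 8, tf = 45
Numerator = (8+1)*45 = 405
Denominator = 8 + 45 = 53
= 405/53 = 405/53

405/53


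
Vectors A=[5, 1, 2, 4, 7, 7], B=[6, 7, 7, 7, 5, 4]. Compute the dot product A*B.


Dot product = sum of element-wise products
A[0]*B[0] = 5*6 = 30
A[1]*B[1] = 1*7 = 7
A[2]*B[2] = 2*7 = 14
A[3]*B[3] = 4*7 = 28
A[4]*B[4] = 7*5 = 35
A[5]*B[5] = 7*4 = 28
Sum = 30 + 7 + 14 + 28 + 35 + 28 = 142

142


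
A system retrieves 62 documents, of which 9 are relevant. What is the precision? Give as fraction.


Precision = relevant_retrieved / total_retrieved
= 9 / 62
= 9 / (9 + 53)
= 9/62

9/62


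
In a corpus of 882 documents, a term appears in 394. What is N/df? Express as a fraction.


IDF ratio = N / df
= 882 / 394
= 441/197

441/197


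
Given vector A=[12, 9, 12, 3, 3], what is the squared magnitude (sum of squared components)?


|A|^2 = sum of squared components
A[0]^2 = 12^2 = 144
A[1]^2 = 9^2 = 81
A[2]^2 = 12^2 = 144
A[3]^2 = 3^2 = 9
A[4]^2 = 3^2 = 9
Sum = 144 + 81 + 144 + 9 + 9 = 387

387


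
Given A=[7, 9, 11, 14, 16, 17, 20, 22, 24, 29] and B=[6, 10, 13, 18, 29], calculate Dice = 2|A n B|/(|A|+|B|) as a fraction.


A intersect B = [29]
|A intersect B| = 1
|A| = 10, |B| = 5
Dice = 2*1 / (10+5)
= 2 / 15 = 2/15

2/15


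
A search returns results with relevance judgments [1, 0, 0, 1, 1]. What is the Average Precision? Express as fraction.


Computing P@k for each relevant position:
Position 1: relevant, P@1 = 1/1 = 1
Position 2: not relevant
Position 3: not relevant
Position 4: relevant, P@4 = 2/4 = 1/2
Position 5: relevant, P@5 = 3/5 = 3/5
Sum of P@k = 1 + 1/2 + 3/5 = 21/10
AP = 21/10 / 3 = 7/10

7/10


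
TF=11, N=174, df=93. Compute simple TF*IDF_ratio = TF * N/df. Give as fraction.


TF * (N/df)
= 11 * (174/93)
= 11 * 58/31
= 638/31

638/31


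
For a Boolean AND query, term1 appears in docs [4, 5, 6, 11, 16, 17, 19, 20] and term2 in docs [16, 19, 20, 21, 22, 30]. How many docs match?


Boolean AND: find intersection of posting lists
term1 docs: [4, 5, 6, 11, 16, 17, 19, 20]
term2 docs: [16, 19, 20, 21, 22, 30]
Intersection: [16, 19, 20]
|intersection| = 3

3


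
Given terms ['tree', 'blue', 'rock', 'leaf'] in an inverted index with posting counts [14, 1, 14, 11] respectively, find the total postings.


Summing posting list sizes:
'tree': 14 postings
'blue': 1 postings
'rock': 14 postings
'leaf': 11 postings
Total = 14 + 1 + 14 + 11 = 40

40


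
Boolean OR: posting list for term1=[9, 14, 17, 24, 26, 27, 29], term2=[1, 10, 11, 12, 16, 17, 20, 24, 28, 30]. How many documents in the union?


Boolean OR: find union of posting lists
term1 docs: [9, 14, 17, 24, 26, 27, 29]
term2 docs: [1, 10, 11, 12, 16, 17, 20, 24, 28, 30]
Union: [1, 9, 10, 11, 12, 14, 16, 17, 20, 24, 26, 27, 28, 29, 30]
|union| = 15

15


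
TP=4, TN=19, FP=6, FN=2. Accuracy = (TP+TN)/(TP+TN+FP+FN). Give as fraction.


Accuracy = (TP + TN) / (TP + TN + FP + FN)
TP + TN = 4 + 19 = 23
Total = 4 + 19 + 6 + 2 = 31
Accuracy = 23 / 31 = 23/31

23/31


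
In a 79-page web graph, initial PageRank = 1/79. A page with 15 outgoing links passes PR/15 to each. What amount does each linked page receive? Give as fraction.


Initial PR = 1/79 = 1/79
Outlinks = 15
Contribution per link = PR / outlinks
= 1/79 / 15
= 1/1185

1/1185


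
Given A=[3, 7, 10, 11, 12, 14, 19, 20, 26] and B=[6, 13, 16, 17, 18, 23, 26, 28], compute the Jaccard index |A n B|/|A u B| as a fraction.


A intersect B = [26]
|A intersect B| = 1
A union B = [3, 6, 7, 10, 11, 12, 13, 14, 16, 17, 18, 19, 20, 23, 26, 28]
|A union B| = 16
Jaccard = 1/16 = 1/16

1/16


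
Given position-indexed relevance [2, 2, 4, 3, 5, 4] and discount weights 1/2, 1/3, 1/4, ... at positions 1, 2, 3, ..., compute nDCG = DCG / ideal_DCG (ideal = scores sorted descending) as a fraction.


Position discount weights w_i = 1/(i+1) for i=1..6:
Weights = [1/2, 1/3, 1/4, 1/5, 1/6, 1/7]
Actual relevance: [2, 2, 4, 3, 5, 4]
DCG = 2/2 + 2/3 + 4/4 + 3/5 + 5/6 + 4/7 = 327/70
Ideal relevance (sorted desc): [5, 4, 4, 3, 2, 2]
Ideal DCG = 5/2 + 4/3 + 4/4 + 3/5 + 2/6 + 2/7 = 1271/210
nDCG = DCG / ideal_DCG = 327/70 / 1271/210 = 981/1271

981/1271


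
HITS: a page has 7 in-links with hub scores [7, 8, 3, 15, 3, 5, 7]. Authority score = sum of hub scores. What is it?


Authority = sum of hub scores of in-linkers
In-link 1: hub score = 7
In-link 2: hub score = 8
In-link 3: hub score = 3
In-link 4: hub score = 15
In-link 5: hub score = 3
In-link 6: hub score = 5
In-link 7: hub score = 7
Authority = 7 + 8 + 3 + 15 + 3 + 5 + 7 = 48

48


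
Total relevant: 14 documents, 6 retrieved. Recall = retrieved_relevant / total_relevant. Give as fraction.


Recall = retrieved_relevant / total_relevant
= 6 / 14
= 6 / (6 + 8)
= 3/7

3/7


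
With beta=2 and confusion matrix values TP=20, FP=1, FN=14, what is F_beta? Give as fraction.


P = TP/(TP+FP) = 20/21 = 20/21
R = TP/(TP+FN) = 20/34 = 10/17
beta^2 = 2^2 = 4
(1 + beta^2) = 5
Numerator = (1+beta^2)*P*R = 1000/357
Denominator = beta^2*P + R = 80/21 + 10/17 = 1570/357
F_beta = 100/157

100/157


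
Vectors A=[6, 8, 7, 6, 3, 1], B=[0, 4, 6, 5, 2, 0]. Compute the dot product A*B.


Dot product = sum of element-wise products
A[0]*B[0] = 6*0 = 0
A[1]*B[1] = 8*4 = 32
A[2]*B[2] = 7*6 = 42
A[3]*B[3] = 6*5 = 30
A[4]*B[4] = 3*2 = 6
A[5]*B[5] = 1*0 = 0
Sum = 0 + 32 + 42 + 30 + 6 + 0 = 110

110


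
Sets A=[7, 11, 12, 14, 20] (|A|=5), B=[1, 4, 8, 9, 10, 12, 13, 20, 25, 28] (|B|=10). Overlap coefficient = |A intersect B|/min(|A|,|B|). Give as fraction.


A intersect B = [12, 20]
|A intersect B| = 2
min(|A|, |B|) = min(5, 10) = 5
Overlap = 2 / 5 = 2/5

2/5


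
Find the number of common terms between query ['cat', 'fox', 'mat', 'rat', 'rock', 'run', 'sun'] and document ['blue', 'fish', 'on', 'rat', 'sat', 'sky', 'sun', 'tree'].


Query terms: ['cat', 'fox', 'mat', 'rat', 'rock', 'run', 'sun']
Document terms: ['blue', 'fish', 'on', 'rat', 'sat', 'sky', 'sun', 'tree']
Common terms: ['rat', 'sun']
Overlap count = 2

2


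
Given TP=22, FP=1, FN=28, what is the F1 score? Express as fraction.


F1 = 2 * P * R / (P + R)
P = TP/(TP+FP) = 22/23 = 22/23
R = TP/(TP+FN) = 22/50 = 11/25
2 * P * R = 2 * 22/23 * 11/25 = 484/575
P + R = 22/23 + 11/25 = 803/575
F1 = 484/575 / 803/575 = 44/73

44/73


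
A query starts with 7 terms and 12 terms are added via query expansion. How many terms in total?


Original terms: 7
Expansion terms: 12
Total = 7 + 12 = 19

19


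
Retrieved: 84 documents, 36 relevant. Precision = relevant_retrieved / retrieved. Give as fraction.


Precision = relevant_retrieved / total_retrieved
= 36 / 84
= 36 / (36 + 48)
= 3/7

3/7


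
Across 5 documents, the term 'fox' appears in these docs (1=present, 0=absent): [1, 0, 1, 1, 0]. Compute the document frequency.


Checking each document for 'fox':
Doc 1: present
Doc 2: absent
Doc 3: present
Doc 4: present
Doc 5: absent
df = sum of presences = 1 + 0 + 1 + 1 + 0 = 3

3


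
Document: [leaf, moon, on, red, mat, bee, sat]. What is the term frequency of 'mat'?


Document has 7 words
Scanning for 'mat':
Found at positions: [4]
Count = 1

1


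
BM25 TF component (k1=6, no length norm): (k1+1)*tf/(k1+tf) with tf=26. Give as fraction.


BM25 TF component = (k1+1)*tf / (k1+tf)
k1 = 6, tf = 26
Numerator = (6+1)*26 = 182
Denominator = 6 + 26 = 32
= 182/32 = 91/16

91/16


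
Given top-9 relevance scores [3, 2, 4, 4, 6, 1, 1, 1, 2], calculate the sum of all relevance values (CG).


Cumulative Gain = sum of relevance scores
Position 1: rel=3, running sum=3
Position 2: rel=2, running sum=5
Position 3: rel=4, running sum=9
Position 4: rel=4, running sum=13
Position 5: rel=6, running sum=19
Position 6: rel=1, running sum=20
Position 7: rel=1, running sum=21
Position 8: rel=1, running sum=22
Position 9: rel=2, running sum=24
CG = 24

24


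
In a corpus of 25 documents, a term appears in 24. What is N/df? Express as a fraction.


IDF ratio = N / df
= 25 / 24
= 25/24

25/24


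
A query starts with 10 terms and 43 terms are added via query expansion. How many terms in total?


Original terms: 10
Expansion terms: 43
Total = 10 + 43 = 53

53


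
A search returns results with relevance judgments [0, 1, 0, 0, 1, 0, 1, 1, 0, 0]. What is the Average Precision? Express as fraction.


Computing P@k for each relevant position:
Position 1: not relevant
Position 2: relevant, P@2 = 1/2 = 1/2
Position 3: not relevant
Position 4: not relevant
Position 5: relevant, P@5 = 2/5 = 2/5
Position 6: not relevant
Position 7: relevant, P@7 = 3/7 = 3/7
Position 8: relevant, P@8 = 4/8 = 1/2
Position 9: not relevant
Position 10: not relevant
Sum of P@k = 1/2 + 2/5 + 3/7 + 1/2 = 64/35
AP = 64/35 / 4 = 16/35

16/35


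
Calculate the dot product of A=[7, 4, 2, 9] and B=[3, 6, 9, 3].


Dot product = sum of element-wise products
A[0]*B[0] = 7*3 = 21
A[1]*B[1] = 4*6 = 24
A[2]*B[2] = 2*9 = 18
A[3]*B[3] = 9*3 = 27
Sum = 21 + 24 + 18 + 27 = 90

90


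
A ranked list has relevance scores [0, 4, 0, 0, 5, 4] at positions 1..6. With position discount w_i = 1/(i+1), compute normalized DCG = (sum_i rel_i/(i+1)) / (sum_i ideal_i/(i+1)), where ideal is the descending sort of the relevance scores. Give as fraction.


Position discount weights w_i = 1/(i+1) for i=1..6:
Weights = [1/2, 1/3, 1/4, 1/5, 1/6, 1/7]
Actual relevance: [0, 4, 0, 0, 5, 4]
DCG = 0/2 + 4/3 + 0/4 + 0/5 + 5/6 + 4/7 = 115/42
Ideal relevance (sorted desc): [5, 4, 4, 0, 0, 0]
Ideal DCG = 5/2 + 4/3 + 4/4 + 0/5 + 0/6 + 0/7 = 29/6
nDCG = DCG / ideal_DCG = 115/42 / 29/6 = 115/203

115/203


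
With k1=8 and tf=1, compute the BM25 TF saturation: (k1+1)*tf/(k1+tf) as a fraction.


BM25 TF component = (k1+1)*tf / (k1+tf)
k1 = 8, tf = 1
Numerator = (8+1)*1 = 9
Denominator = 8 + 1 = 9
= 9/9 = 1

1


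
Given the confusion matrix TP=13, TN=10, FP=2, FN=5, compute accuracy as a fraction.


Accuracy = (TP + TN) / (TP + TN + FP + FN)
TP + TN = 13 + 10 = 23
Total = 13 + 10 + 2 + 5 = 30
Accuracy = 23 / 30 = 23/30

23/30


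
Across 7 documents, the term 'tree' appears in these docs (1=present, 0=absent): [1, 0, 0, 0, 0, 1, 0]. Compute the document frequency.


Checking each document for 'tree':
Doc 1: present
Doc 2: absent
Doc 3: absent
Doc 4: absent
Doc 5: absent
Doc 6: present
Doc 7: absent
df = sum of presences = 1 + 0 + 0 + 0 + 0 + 1 + 0 = 2

2


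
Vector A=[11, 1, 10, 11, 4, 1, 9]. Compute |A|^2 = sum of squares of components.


|A|^2 = sum of squared components
A[0]^2 = 11^2 = 121
A[1]^2 = 1^2 = 1
A[2]^2 = 10^2 = 100
A[3]^2 = 11^2 = 121
A[4]^2 = 4^2 = 16
A[5]^2 = 1^2 = 1
A[6]^2 = 9^2 = 81
Sum = 121 + 1 + 100 + 121 + 16 + 1 + 81 = 441

441


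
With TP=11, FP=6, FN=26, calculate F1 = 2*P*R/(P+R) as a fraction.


F1 = 2 * P * R / (P + R)
P = TP/(TP+FP) = 11/17 = 11/17
R = TP/(TP+FN) = 11/37 = 11/37
2 * P * R = 2 * 11/17 * 11/37 = 242/629
P + R = 11/17 + 11/37 = 594/629
F1 = 242/629 / 594/629 = 11/27

11/27


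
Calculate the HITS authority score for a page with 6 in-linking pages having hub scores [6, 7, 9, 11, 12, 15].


Authority = sum of hub scores of in-linkers
In-link 1: hub score = 6
In-link 2: hub score = 7
In-link 3: hub score = 9
In-link 4: hub score = 11
In-link 5: hub score = 12
In-link 6: hub score = 15
Authority = 6 + 7 + 9 + 11 + 12 + 15 = 60

60


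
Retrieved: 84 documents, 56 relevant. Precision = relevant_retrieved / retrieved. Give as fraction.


Precision = relevant_retrieved / total_retrieved
= 56 / 84
= 56 / (56 + 28)
= 2/3

2/3


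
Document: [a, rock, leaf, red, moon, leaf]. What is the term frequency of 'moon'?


Document has 6 words
Scanning for 'moon':
Found at positions: [4]
Count = 1

1


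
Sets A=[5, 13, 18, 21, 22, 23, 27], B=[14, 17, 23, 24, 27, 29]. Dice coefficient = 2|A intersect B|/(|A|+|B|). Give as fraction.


A intersect B = [23, 27]
|A intersect B| = 2
|A| = 7, |B| = 6
Dice = 2*2 / (7+6)
= 4 / 13 = 4/13

4/13


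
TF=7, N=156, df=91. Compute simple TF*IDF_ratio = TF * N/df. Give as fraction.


TF * (N/df)
= 7 * (156/91)
= 7 * 12/7
= 12

12


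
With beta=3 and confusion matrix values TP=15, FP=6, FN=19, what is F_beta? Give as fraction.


P = TP/(TP+FP) = 15/21 = 5/7
R = TP/(TP+FN) = 15/34 = 15/34
beta^2 = 3^2 = 9
(1 + beta^2) = 10
Numerator = (1+beta^2)*P*R = 375/119
Denominator = beta^2*P + R = 45/7 + 15/34 = 1635/238
F_beta = 50/109

50/109


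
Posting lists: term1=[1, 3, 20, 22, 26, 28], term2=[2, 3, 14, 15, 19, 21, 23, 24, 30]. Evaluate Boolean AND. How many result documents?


Boolean AND: find intersection of posting lists
term1 docs: [1, 3, 20, 22, 26, 28]
term2 docs: [2, 3, 14, 15, 19, 21, 23, 24, 30]
Intersection: [3]
|intersection| = 1

1


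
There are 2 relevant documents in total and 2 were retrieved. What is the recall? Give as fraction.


Recall = retrieved_relevant / total_relevant
= 2 / 2
= 2 / (2 + 0)
= 1

1


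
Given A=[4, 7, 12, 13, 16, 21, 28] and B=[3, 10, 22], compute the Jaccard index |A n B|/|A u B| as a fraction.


A intersect B = []
|A intersect B| = 0
A union B = [3, 4, 7, 10, 12, 13, 16, 21, 22, 28]
|A union B| = 10
Jaccard = 0/10 = 0

0


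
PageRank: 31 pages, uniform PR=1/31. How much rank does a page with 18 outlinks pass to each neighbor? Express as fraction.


Initial PR = 1/31 = 1/31
Outlinks = 18
Contribution per link = PR / outlinks
= 1/31 / 18
= 1/558

1/558


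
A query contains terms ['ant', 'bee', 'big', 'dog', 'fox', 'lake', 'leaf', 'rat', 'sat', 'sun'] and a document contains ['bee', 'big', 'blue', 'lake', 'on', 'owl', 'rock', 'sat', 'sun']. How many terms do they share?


Query terms: ['ant', 'bee', 'big', 'dog', 'fox', 'lake', 'leaf', 'rat', 'sat', 'sun']
Document terms: ['bee', 'big', 'blue', 'lake', 'on', 'owl', 'rock', 'sat', 'sun']
Common terms: ['bee', 'big', 'lake', 'sat', 'sun']
Overlap count = 5

5


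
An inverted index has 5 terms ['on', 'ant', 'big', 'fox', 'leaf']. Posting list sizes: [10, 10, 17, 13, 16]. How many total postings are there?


Summing posting list sizes:
'on': 10 postings
'ant': 10 postings
'big': 17 postings
'fox': 13 postings
'leaf': 16 postings
Total = 10 + 10 + 17 + 13 + 16 = 66

66


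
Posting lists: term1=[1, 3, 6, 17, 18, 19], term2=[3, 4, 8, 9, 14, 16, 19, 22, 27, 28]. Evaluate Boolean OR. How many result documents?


Boolean OR: find union of posting lists
term1 docs: [1, 3, 6, 17, 18, 19]
term2 docs: [3, 4, 8, 9, 14, 16, 19, 22, 27, 28]
Union: [1, 3, 4, 6, 8, 9, 14, 16, 17, 18, 19, 22, 27, 28]
|union| = 14

14


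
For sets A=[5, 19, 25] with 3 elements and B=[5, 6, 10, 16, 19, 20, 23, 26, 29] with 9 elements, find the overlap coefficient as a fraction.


A intersect B = [5, 19]
|A intersect B| = 2
min(|A|, |B|) = min(3, 9) = 3
Overlap = 2 / 3 = 2/3

2/3


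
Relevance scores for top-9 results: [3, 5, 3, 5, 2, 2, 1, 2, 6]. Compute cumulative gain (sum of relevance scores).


Cumulative Gain = sum of relevance scores
Position 1: rel=3, running sum=3
Position 2: rel=5, running sum=8
Position 3: rel=3, running sum=11
Position 4: rel=5, running sum=16
Position 5: rel=2, running sum=18
Position 6: rel=2, running sum=20
Position 7: rel=1, running sum=21
Position 8: rel=2, running sum=23
Position 9: rel=6, running sum=29
CG = 29

29


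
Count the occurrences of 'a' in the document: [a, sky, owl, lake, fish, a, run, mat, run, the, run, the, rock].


Document has 13 words
Scanning for 'a':
Found at positions: [0, 5]
Count = 2

2


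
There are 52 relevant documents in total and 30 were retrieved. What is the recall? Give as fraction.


Recall = retrieved_relevant / total_relevant
= 30 / 52
= 30 / (30 + 22)
= 15/26

15/26


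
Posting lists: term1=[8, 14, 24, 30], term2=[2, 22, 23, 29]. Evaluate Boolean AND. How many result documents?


Boolean AND: find intersection of posting lists
term1 docs: [8, 14, 24, 30]
term2 docs: [2, 22, 23, 29]
Intersection: []
|intersection| = 0

0


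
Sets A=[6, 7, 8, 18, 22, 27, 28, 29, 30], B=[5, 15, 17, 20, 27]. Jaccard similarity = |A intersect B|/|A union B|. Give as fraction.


A intersect B = [27]
|A intersect B| = 1
A union B = [5, 6, 7, 8, 15, 17, 18, 20, 22, 27, 28, 29, 30]
|A union B| = 13
Jaccard = 1/13 = 1/13

1/13


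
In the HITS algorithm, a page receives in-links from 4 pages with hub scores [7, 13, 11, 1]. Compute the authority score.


Authority = sum of hub scores of in-linkers
In-link 1: hub score = 7
In-link 2: hub score = 13
In-link 3: hub score = 11
In-link 4: hub score = 1
Authority = 7 + 13 + 11 + 1 = 32

32


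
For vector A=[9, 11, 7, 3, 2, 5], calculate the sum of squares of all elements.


|A|^2 = sum of squared components
A[0]^2 = 9^2 = 81
A[1]^2 = 11^2 = 121
A[2]^2 = 7^2 = 49
A[3]^2 = 3^2 = 9
A[4]^2 = 2^2 = 4
A[5]^2 = 5^2 = 25
Sum = 81 + 121 + 49 + 9 + 4 + 25 = 289

289


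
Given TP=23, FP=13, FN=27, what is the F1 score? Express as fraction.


F1 = 2 * P * R / (P + R)
P = TP/(TP+FP) = 23/36 = 23/36
R = TP/(TP+FN) = 23/50 = 23/50
2 * P * R = 2 * 23/36 * 23/50 = 529/900
P + R = 23/36 + 23/50 = 989/900
F1 = 529/900 / 989/900 = 23/43

23/43


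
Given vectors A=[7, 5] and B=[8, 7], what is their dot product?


Dot product = sum of element-wise products
A[0]*B[0] = 7*8 = 56
A[1]*B[1] = 5*7 = 35
Sum = 56 + 35 = 91

91


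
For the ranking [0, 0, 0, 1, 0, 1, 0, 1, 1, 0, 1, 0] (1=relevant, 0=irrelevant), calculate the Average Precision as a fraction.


Computing P@k for each relevant position:
Position 1: not relevant
Position 2: not relevant
Position 3: not relevant
Position 4: relevant, P@4 = 1/4 = 1/4
Position 5: not relevant
Position 6: relevant, P@6 = 2/6 = 1/3
Position 7: not relevant
Position 8: relevant, P@8 = 3/8 = 3/8
Position 9: relevant, P@9 = 4/9 = 4/9
Position 10: not relevant
Position 11: relevant, P@11 = 5/11 = 5/11
Position 12: not relevant
Sum of P@k = 1/4 + 1/3 + 3/8 + 4/9 + 5/11 = 1471/792
AP = 1471/792 / 5 = 1471/3960

1471/3960


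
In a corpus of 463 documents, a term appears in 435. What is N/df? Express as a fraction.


IDF ratio = N / df
= 463 / 435
= 463/435

463/435


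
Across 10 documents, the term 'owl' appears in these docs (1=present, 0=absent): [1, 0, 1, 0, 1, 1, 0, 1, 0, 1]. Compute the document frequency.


Checking each document for 'owl':
Doc 1: present
Doc 2: absent
Doc 3: present
Doc 4: absent
Doc 5: present
Doc 6: present
Doc 7: absent
Doc 8: present
Doc 9: absent
Doc 10: present
df = sum of presences = 1 + 0 + 1 + 0 + 1 + 1 + 0 + 1 + 0 + 1 = 6

6


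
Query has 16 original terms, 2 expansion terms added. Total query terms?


Original terms: 16
Expansion terms: 2
Total = 16 + 2 = 18

18


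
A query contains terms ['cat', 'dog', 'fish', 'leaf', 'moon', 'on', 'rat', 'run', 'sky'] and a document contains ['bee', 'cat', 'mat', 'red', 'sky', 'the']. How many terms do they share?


Query terms: ['cat', 'dog', 'fish', 'leaf', 'moon', 'on', 'rat', 'run', 'sky']
Document terms: ['bee', 'cat', 'mat', 'red', 'sky', 'the']
Common terms: ['cat', 'sky']
Overlap count = 2

2


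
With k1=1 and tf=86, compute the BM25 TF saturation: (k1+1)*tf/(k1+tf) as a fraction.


BM25 TF component = (k1+1)*tf / (k1+tf)
k1 = 1, tf = 86
Numerator = (1+1)*86 = 172
Denominator = 1 + 86 = 87
= 172/87 = 172/87

172/87


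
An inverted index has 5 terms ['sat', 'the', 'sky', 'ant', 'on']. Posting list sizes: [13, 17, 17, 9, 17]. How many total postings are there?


Summing posting list sizes:
'sat': 13 postings
'the': 17 postings
'sky': 17 postings
'ant': 9 postings
'on': 17 postings
Total = 13 + 17 + 17 + 9 + 17 = 73

73


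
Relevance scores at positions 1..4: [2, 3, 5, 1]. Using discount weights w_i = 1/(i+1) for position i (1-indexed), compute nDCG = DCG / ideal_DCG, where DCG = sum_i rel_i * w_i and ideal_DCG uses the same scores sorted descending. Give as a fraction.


Position discount weights w_i = 1/(i+1) for i=1..4:
Weights = [1/2, 1/3, 1/4, 1/5]
Actual relevance: [2, 3, 5, 1]
DCG = 2/2 + 3/3 + 5/4 + 1/5 = 69/20
Ideal relevance (sorted desc): [5, 3, 2, 1]
Ideal DCG = 5/2 + 3/3 + 2/4 + 1/5 = 21/5
nDCG = DCG / ideal_DCG = 69/20 / 21/5 = 23/28

23/28


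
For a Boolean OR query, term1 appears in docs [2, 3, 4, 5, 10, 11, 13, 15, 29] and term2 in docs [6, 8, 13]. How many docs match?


Boolean OR: find union of posting lists
term1 docs: [2, 3, 4, 5, 10, 11, 13, 15, 29]
term2 docs: [6, 8, 13]
Union: [2, 3, 4, 5, 6, 8, 10, 11, 13, 15, 29]
|union| = 11

11


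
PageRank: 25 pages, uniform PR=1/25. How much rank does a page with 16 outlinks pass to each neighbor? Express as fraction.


Initial PR = 1/25 = 1/25
Outlinks = 16
Contribution per link = PR / outlinks
= 1/25 / 16
= 1/400

1/400


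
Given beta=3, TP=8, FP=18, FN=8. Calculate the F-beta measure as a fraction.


P = TP/(TP+FP) = 8/26 = 4/13
R = TP/(TP+FN) = 8/16 = 1/2
beta^2 = 3^2 = 9
(1 + beta^2) = 10
Numerator = (1+beta^2)*P*R = 20/13
Denominator = beta^2*P + R = 36/13 + 1/2 = 85/26
F_beta = 8/17

8/17


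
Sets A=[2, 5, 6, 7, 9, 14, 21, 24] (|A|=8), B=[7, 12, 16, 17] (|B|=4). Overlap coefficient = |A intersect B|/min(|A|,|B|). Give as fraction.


A intersect B = [7]
|A intersect B| = 1
min(|A|, |B|) = min(8, 4) = 4
Overlap = 1 / 4 = 1/4

1/4


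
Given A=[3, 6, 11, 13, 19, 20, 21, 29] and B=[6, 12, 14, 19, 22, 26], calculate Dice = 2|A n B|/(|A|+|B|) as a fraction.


A intersect B = [6, 19]
|A intersect B| = 2
|A| = 8, |B| = 6
Dice = 2*2 / (8+6)
= 4 / 14 = 2/7

2/7


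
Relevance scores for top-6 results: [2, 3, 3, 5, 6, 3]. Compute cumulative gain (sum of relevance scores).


Cumulative Gain = sum of relevance scores
Position 1: rel=2, running sum=2
Position 2: rel=3, running sum=5
Position 3: rel=3, running sum=8
Position 4: rel=5, running sum=13
Position 5: rel=6, running sum=19
Position 6: rel=3, running sum=22
CG = 22

22


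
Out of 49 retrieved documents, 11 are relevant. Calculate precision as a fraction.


Precision = relevant_retrieved / total_retrieved
= 11 / 49
= 11 / (11 + 38)
= 11/49

11/49


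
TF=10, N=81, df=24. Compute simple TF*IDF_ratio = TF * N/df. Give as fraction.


TF * (N/df)
= 10 * (81/24)
= 10 * 27/8
= 135/4

135/4


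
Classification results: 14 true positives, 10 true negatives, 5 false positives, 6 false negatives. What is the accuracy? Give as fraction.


Accuracy = (TP + TN) / (TP + TN + FP + FN)
TP + TN = 14 + 10 = 24
Total = 14 + 10 + 5 + 6 = 35
Accuracy = 24 / 35 = 24/35

24/35


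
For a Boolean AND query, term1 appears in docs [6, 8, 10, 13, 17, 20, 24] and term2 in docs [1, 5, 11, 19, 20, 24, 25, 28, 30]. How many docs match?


Boolean AND: find intersection of posting lists
term1 docs: [6, 8, 10, 13, 17, 20, 24]
term2 docs: [1, 5, 11, 19, 20, 24, 25, 28, 30]
Intersection: [20, 24]
|intersection| = 2

2


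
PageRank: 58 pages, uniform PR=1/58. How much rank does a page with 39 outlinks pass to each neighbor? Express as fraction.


Initial PR = 1/58 = 1/58
Outlinks = 39
Contribution per link = PR / outlinks
= 1/58 / 39
= 1/2262

1/2262


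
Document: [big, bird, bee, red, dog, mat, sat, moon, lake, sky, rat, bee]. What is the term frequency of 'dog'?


Document has 12 words
Scanning for 'dog':
Found at positions: [4]
Count = 1

1


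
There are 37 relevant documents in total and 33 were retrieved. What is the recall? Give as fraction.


Recall = retrieved_relevant / total_relevant
= 33 / 37
= 33 / (33 + 4)
= 33/37

33/37


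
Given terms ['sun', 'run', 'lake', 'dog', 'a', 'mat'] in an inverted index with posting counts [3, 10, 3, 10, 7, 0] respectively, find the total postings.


Summing posting list sizes:
'sun': 3 postings
'run': 10 postings
'lake': 3 postings
'dog': 10 postings
'a': 7 postings
'mat': 0 postings
Total = 3 + 10 + 3 + 10 + 7 + 0 = 33

33


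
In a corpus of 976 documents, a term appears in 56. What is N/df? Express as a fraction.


IDF ratio = N / df
= 976 / 56
= 122/7

122/7


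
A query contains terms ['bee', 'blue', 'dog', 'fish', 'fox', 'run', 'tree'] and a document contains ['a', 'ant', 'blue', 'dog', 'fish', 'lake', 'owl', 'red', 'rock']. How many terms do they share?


Query terms: ['bee', 'blue', 'dog', 'fish', 'fox', 'run', 'tree']
Document terms: ['a', 'ant', 'blue', 'dog', 'fish', 'lake', 'owl', 'red', 'rock']
Common terms: ['blue', 'dog', 'fish']
Overlap count = 3

3


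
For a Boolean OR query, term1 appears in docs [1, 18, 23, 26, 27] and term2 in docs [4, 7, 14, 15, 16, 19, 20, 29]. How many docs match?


Boolean OR: find union of posting lists
term1 docs: [1, 18, 23, 26, 27]
term2 docs: [4, 7, 14, 15, 16, 19, 20, 29]
Union: [1, 4, 7, 14, 15, 16, 18, 19, 20, 23, 26, 27, 29]
|union| = 13

13


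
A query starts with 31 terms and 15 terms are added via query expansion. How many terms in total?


Original terms: 31
Expansion terms: 15
Total = 31 + 15 = 46

46


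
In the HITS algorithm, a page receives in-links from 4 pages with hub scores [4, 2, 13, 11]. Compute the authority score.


Authority = sum of hub scores of in-linkers
In-link 1: hub score = 4
In-link 2: hub score = 2
In-link 3: hub score = 13
In-link 4: hub score = 11
Authority = 4 + 2 + 13 + 11 = 30

30


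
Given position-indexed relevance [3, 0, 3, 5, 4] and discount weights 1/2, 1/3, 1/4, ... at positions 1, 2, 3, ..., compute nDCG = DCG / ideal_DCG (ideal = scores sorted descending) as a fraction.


Position discount weights w_i = 1/(i+1) for i=1..5:
Weights = [1/2, 1/3, 1/4, 1/5, 1/6]
Actual relevance: [3, 0, 3, 5, 4]
DCG = 3/2 + 0/3 + 3/4 + 5/5 + 4/6 = 47/12
Ideal relevance (sorted desc): [5, 4, 3, 3, 0]
Ideal DCG = 5/2 + 4/3 + 3/4 + 3/5 + 0/6 = 311/60
nDCG = DCG / ideal_DCG = 47/12 / 311/60 = 235/311

235/311


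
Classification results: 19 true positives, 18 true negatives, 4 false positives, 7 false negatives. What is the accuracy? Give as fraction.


Accuracy = (TP + TN) / (TP + TN + FP + FN)
TP + TN = 19 + 18 = 37
Total = 19 + 18 + 4 + 7 = 48
Accuracy = 37 / 48 = 37/48

37/48


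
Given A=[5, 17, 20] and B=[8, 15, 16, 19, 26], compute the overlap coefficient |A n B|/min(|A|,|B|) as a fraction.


A intersect B = []
|A intersect B| = 0
min(|A|, |B|) = min(3, 5) = 3
Overlap = 0 / 3 = 0

0


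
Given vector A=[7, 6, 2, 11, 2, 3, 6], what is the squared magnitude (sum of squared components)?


|A|^2 = sum of squared components
A[0]^2 = 7^2 = 49
A[1]^2 = 6^2 = 36
A[2]^2 = 2^2 = 4
A[3]^2 = 11^2 = 121
A[4]^2 = 2^2 = 4
A[5]^2 = 3^2 = 9
A[6]^2 = 6^2 = 36
Sum = 49 + 36 + 4 + 121 + 4 + 9 + 36 = 259

259


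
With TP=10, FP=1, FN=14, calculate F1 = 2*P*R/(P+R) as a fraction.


F1 = 2 * P * R / (P + R)
P = TP/(TP+FP) = 10/11 = 10/11
R = TP/(TP+FN) = 10/24 = 5/12
2 * P * R = 2 * 10/11 * 5/12 = 25/33
P + R = 10/11 + 5/12 = 175/132
F1 = 25/33 / 175/132 = 4/7

4/7


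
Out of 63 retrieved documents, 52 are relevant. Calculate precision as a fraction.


Precision = relevant_retrieved / total_retrieved
= 52 / 63
= 52 / (52 + 11)
= 52/63

52/63


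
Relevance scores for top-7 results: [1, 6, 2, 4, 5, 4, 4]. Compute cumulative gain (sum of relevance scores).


Cumulative Gain = sum of relevance scores
Position 1: rel=1, running sum=1
Position 2: rel=6, running sum=7
Position 3: rel=2, running sum=9
Position 4: rel=4, running sum=13
Position 5: rel=5, running sum=18
Position 6: rel=4, running sum=22
Position 7: rel=4, running sum=26
CG = 26

26


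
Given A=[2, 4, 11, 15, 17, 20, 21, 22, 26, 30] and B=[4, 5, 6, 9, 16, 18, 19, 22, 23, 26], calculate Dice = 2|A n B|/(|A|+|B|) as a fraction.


A intersect B = [4, 22, 26]
|A intersect B| = 3
|A| = 10, |B| = 10
Dice = 2*3 / (10+10)
= 6 / 20 = 3/10

3/10


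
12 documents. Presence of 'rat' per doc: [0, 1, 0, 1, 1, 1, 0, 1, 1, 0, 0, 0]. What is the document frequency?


Checking each document for 'rat':
Doc 1: absent
Doc 2: present
Doc 3: absent
Doc 4: present
Doc 5: present
Doc 6: present
Doc 7: absent
Doc 8: present
Doc 9: present
Doc 10: absent
Doc 11: absent
Doc 12: absent
df = sum of presences = 0 + 1 + 0 + 1 + 1 + 1 + 0 + 1 + 1 + 0 + 0 + 0 = 6

6


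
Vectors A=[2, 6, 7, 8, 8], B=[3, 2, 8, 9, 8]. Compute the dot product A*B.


Dot product = sum of element-wise products
A[0]*B[0] = 2*3 = 6
A[1]*B[1] = 6*2 = 12
A[2]*B[2] = 7*8 = 56
A[3]*B[3] = 8*9 = 72
A[4]*B[4] = 8*8 = 64
Sum = 6 + 12 + 56 + 72 + 64 = 210

210


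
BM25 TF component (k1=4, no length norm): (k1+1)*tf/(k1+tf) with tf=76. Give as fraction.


BM25 TF component = (k1+1)*tf / (k1+tf)
k1 = 4, tf = 76
Numerator = (4+1)*76 = 380
Denominator = 4 + 76 = 80
= 380/80 = 19/4

19/4


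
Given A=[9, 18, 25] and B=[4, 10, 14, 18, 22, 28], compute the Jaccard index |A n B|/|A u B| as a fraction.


A intersect B = [18]
|A intersect B| = 1
A union B = [4, 9, 10, 14, 18, 22, 25, 28]
|A union B| = 8
Jaccard = 1/8 = 1/8

1/8


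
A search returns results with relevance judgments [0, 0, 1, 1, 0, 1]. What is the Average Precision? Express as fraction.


Computing P@k for each relevant position:
Position 1: not relevant
Position 2: not relevant
Position 3: relevant, P@3 = 1/3 = 1/3
Position 4: relevant, P@4 = 2/4 = 1/2
Position 5: not relevant
Position 6: relevant, P@6 = 3/6 = 1/2
Sum of P@k = 1/3 + 1/2 + 1/2 = 4/3
AP = 4/3 / 3 = 4/9

4/9


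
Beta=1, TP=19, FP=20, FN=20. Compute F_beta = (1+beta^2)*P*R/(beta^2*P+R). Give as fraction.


P = TP/(TP+FP) = 19/39 = 19/39
R = TP/(TP+FN) = 19/39 = 19/39
beta^2 = 1^2 = 1
(1 + beta^2) = 2
Numerator = (1+beta^2)*P*R = 722/1521
Denominator = beta^2*P + R = 19/39 + 19/39 = 38/39
F_beta = 19/39

19/39


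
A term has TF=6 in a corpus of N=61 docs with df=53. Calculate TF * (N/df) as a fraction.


TF * (N/df)
= 6 * (61/53)
= 6 * 61/53
= 366/53

366/53


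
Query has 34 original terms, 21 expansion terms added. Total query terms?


Original terms: 34
Expansion terms: 21
Total = 34 + 21 = 55

55


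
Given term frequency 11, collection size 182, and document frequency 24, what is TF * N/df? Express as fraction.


TF * (N/df)
= 11 * (182/24)
= 11 * 91/12
= 1001/12

1001/12


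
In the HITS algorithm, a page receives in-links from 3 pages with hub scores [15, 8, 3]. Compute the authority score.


Authority = sum of hub scores of in-linkers
In-link 1: hub score = 15
In-link 2: hub score = 8
In-link 3: hub score = 3
Authority = 15 + 8 + 3 = 26

26


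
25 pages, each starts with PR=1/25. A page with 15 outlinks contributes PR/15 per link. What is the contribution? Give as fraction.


Initial PR = 1/25 = 1/25
Outlinks = 15
Contribution per link = PR / outlinks
= 1/25 / 15
= 1/375

1/375


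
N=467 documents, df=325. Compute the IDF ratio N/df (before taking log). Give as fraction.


IDF ratio = N / df
= 467 / 325
= 467/325

467/325


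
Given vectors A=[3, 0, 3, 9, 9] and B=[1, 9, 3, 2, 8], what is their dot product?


Dot product = sum of element-wise products
A[0]*B[0] = 3*1 = 3
A[1]*B[1] = 0*9 = 0
A[2]*B[2] = 3*3 = 9
A[3]*B[3] = 9*2 = 18
A[4]*B[4] = 9*8 = 72
Sum = 3 + 0 + 9 + 18 + 72 = 102

102


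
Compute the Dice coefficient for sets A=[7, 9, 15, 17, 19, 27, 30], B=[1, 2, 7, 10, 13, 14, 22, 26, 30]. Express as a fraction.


A intersect B = [7, 30]
|A intersect B| = 2
|A| = 7, |B| = 9
Dice = 2*2 / (7+9)
= 4 / 16 = 1/4

1/4


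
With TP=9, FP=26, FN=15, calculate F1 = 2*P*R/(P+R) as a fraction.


F1 = 2 * P * R / (P + R)
P = TP/(TP+FP) = 9/35 = 9/35
R = TP/(TP+FN) = 9/24 = 3/8
2 * P * R = 2 * 9/35 * 3/8 = 27/140
P + R = 9/35 + 3/8 = 177/280
F1 = 27/140 / 177/280 = 18/59

18/59


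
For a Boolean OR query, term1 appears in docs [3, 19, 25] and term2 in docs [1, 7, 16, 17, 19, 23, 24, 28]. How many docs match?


Boolean OR: find union of posting lists
term1 docs: [3, 19, 25]
term2 docs: [1, 7, 16, 17, 19, 23, 24, 28]
Union: [1, 3, 7, 16, 17, 19, 23, 24, 25, 28]
|union| = 10

10


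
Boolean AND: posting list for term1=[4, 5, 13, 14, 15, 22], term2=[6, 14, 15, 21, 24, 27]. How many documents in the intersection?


Boolean AND: find intersection of posting lists
term1 docs: [4, 5, 13, 14, 15, 22]
term2 docs: [6, 14, 15, 21, 24, 27]
Intersection: [14, 15]
|intersection| = 2

2


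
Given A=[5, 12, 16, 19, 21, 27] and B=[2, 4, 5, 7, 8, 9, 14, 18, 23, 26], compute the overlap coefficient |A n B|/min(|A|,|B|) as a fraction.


A intersect B = [5]
|A intersect B| = 1
min(|A|, |B|) = min(6, 10) = 6
Overlap = 1 / 6 = 1/6

1/6


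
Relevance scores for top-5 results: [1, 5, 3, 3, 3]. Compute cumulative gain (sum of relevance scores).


Cumulative Gain = sum of relevance scores
Position 1: rel=1, running sum=1
Position 2: rel=5, running sum=6
Position 3: rel=3, running sum=9
Position 4: rel=3, running sum=12
Position 5: rel=3, running sum=15
CG = 15

15


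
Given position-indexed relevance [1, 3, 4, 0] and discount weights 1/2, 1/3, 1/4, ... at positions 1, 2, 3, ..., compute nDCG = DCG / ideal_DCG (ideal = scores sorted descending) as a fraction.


Position discount weights w_i = 1/(i+1) for i=1..4:
Weights = [1/2, 1/3, 1/4, 1/5]
Actual relevance: [1, 3, 4, 0]
DCG = 1/2 + 3/3 + 4/4 + 0/5 = 5/2
Ideal relevance (sorted desc): [4, 3, 1, 0]
Ideal DCG = 4/2 + 3/3 + 1/4 + 0/5 = 13/4
nDCG = DCG / ideal_DCG = 5/2 / 13/4 = 10/13

10/13


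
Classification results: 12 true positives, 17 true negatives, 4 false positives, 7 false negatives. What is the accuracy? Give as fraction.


Accuracy = (TP + TN) / (TP + TN + FP + FN)
TP + TN = 12 + 17 = 29
Total = 12 + 17 + 4 + 7 = 40
Accuracy = 29 / 40 = 29/40

29/40


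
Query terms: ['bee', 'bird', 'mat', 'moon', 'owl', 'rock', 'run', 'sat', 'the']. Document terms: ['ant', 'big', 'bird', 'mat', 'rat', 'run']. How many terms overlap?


Query terms: ['bee', 'bird', 'mat', 'moon', 'owl', 'rock', 'run', 'sat', 'the']
Document terms: ['ant', 'big', 'bird', 'mat', 'rat', 'run']
Common terms: ['bird', 'mat', 'run']
Overlap count = 3

3


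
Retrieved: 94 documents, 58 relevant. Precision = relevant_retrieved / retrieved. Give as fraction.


Precision = relevant_retrieved / total_retrieved
= 58 / 94
= 58 / (58 + 36)
= 29/47

29/47


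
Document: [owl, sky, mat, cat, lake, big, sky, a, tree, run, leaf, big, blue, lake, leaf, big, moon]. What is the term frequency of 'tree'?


Document has 17 words
Scanning for 'tree':
Found at positions: [8]
Count = 1

1


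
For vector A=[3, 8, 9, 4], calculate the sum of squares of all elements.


|A|^2 = sum of squared components
A[0]^2 = 3^2 = 9
A[1]^2 = 8^2 = 64
A[2]^2 = 9^2 = 81
A[3]^2 = 4^2 = 16
Sum = 9 + 64 + 81 + 16 = 170

170


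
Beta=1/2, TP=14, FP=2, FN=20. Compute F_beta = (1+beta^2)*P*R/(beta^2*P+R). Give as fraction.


P = TP/(TP+FP) = 14/16 = 7/8
R = TP/(TP+FN) = 14/34 = 7/17
beta^2 = 1/2^2 = 1/4
(1 + beta^2) = 5/4
Numerator = (1+beta^2)*P*R = 245/544
Denominator = beta^2*P + R = 7/32 + 7/17 = 343/544
F_beta = 5/7

5/7


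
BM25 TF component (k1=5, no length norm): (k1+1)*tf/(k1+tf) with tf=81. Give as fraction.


BM25 TF component = (k1+1)*tf / (k1+tf)
k1 = 5, tf = 81
Numerator = (5+1)*81 = 486
Denominator = 5 + 81 = 86
= 486/86 = 243/43

243/43


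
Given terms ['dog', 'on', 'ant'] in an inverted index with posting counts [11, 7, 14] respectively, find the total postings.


Summing posting list sizes:
'dog': 11 postings
'on': 7 postings
'ant': 14 postings
Total = 11 + 7 + 14 = 32

32


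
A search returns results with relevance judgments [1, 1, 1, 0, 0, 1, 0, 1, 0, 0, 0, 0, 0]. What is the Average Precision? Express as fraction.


Computing P@k for each relevant position:
Position 1: relevant, P@1 = 1/1 = 1
Position 2: relevant, P@2 = 2/2 = 1
Position 3: relevant, P@3 = 3/3 = 1
Position 4: not relevant
Position 5: not relevant
Position 6: relevant, P@6 = 4/6 = 2/3
Position 7: not relevant
Position 8: relevant, P@8 = 5/8 = 5/8
Position 9: not relevant
Position 10: not relevant
Position 11: not relevant
Position 12: not relevant
Position 13: not relevant
Sum of P@k = 1 + 1 + 1 + 2/3 + 5/8 = 103/24
AP = 103/24 / 5 = 103/120

103/120
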